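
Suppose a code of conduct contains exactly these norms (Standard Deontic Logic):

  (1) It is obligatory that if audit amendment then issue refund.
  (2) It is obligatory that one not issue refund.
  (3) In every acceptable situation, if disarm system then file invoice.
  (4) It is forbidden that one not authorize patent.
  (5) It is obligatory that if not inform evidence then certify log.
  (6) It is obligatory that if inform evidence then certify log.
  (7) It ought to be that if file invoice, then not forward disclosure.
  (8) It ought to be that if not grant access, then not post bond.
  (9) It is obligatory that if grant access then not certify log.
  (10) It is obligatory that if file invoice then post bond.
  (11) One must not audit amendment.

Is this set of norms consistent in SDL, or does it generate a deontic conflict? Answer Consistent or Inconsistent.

Consistent

Premise 1 is O(audit_amendment → issue_refund), but O(audit_amendment) is not derivable from the premises, so it does not yield O(issue_refund).
So O(issue_refund) is not derivable, and the apparent clash with O(¬issue_refund) does not arise.
A world satisfying every obligation exists (e.g. audit_amendment=false, authorize_patent=true, certify_log=true, disarm_system=false, file_invoice=false, forward_disclosure=false, grant_access=false, inform_evidence=false, issue_refund=false, post_bond=false); no atom is both obligatory and forbidden, so the set is consistent.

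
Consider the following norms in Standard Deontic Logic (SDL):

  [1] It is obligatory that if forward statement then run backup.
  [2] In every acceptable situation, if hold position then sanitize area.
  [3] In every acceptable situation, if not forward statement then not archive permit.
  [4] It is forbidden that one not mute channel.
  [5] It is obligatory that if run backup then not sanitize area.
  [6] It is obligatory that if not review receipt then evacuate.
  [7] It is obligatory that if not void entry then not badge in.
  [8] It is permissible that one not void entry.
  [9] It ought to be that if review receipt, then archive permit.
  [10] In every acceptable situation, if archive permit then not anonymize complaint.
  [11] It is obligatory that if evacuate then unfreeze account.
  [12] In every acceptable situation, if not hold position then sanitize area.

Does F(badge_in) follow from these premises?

Premise 7 is O(¬void_entry → ¬badge_in), but O(¬void_entry) is not derivable from the premises (the permission P(¬void_entry) asserts only ¬O(void_entry), not O(¬void_entry)), so it does not yield O(¬badge_in).
No other premise forces O(¬badge_in). An ideal world satisfying every premise can still have badge_in true, so F(badge_in) is not derivable.

No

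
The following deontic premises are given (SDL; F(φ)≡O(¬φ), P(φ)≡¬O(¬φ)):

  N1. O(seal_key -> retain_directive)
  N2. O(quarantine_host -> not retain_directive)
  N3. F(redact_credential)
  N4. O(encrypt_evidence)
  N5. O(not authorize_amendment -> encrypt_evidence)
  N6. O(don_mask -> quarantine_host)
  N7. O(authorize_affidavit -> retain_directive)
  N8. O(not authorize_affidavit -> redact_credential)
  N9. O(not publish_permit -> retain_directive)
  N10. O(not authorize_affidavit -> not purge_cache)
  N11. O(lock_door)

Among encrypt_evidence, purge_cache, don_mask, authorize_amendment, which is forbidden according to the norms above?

don_mask

Premise 3, F(redact_credential), is equivalent to O(not redact_credential).
Premise 8 is O(not authorize_affidavit -> redact_credential); contrapositively O(not redact_credential -> authorize_affidavit). Since O(not redact_credential) holds, K gives O(authorize_affidavit).
Premise 7 is O(authorize_affidavit -> retain_directive); since O(authorize_affidavit), deontic closure gives O(retain_directive).
Premise 2 is O(quarantine_host -> not retain_directive); contrapositively O(retain_directive -> not quarantine_host). Since O(retain_directive) holds, K gives O(not quarantine_host).
Premise 6 is O(don_mask -> quarantine_host); contrapositively O(not quarantine_host -> not don_mask). Since O(not quarantine_host) holds, K gives O(not don_mask).
So O(not don_mask) holds, i.e. don_mask is forbidden. None of the other listed options is forbidden under the premises.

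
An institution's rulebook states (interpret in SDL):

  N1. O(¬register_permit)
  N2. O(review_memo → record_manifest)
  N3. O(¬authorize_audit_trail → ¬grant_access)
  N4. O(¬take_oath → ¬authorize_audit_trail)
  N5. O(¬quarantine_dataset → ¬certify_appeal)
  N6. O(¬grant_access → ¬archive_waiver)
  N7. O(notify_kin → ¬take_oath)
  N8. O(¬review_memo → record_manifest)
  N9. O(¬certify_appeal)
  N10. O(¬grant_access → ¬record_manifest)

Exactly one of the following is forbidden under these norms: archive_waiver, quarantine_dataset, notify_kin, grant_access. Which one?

notify_kin

By case analysis on ¬review_memo: premise 8 gives O(¬review_memo → record_manifest) and premise 2 gives O(review_memo → record_manifest), so O(record_manifest) either way.
Premise 10 is O(¬grant_access → ¬record_manifest); contrapositively O(record_manifest → grant_access). Since O(record_manifest) holds, K gives O(grant_access).
The contrapositive of premise 3 (O(¬authorize_audit_trail → ¬grant_access)) is O(grant_access → authorize_audit_trail), and O(grant_access) is already established, so O(authorize_audit_trail).
Premise 4, O(¬take_oath → ¬authorize_audit_trail), contraposes to O(authorize_audit_trail → take_oath); with O(authorize_audit_trail) we get O(take_oath).
Premise 7 is O(notify_kin → ¬take_oath); contrapositively O(take_oath → ¬notify_kin). Since O(take_oath) holds, K gives O(¬notify_kin).
So O(¬notify_kin) holds, i.e. notify_kin is forbidden. None of the other listed options is forbidden under the premises.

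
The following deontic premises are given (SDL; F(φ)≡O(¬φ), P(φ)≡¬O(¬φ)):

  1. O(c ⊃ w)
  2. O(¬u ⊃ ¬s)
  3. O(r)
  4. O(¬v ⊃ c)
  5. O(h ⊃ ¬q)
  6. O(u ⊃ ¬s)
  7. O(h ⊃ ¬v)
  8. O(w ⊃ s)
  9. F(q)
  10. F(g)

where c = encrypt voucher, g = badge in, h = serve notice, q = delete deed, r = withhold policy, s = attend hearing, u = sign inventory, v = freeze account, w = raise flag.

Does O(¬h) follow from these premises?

Premises 2 and 6 cover both cases: O(¬u ⊃ ¬s) and O(u ⊃ ¬s). Since ¬u ∨ u is a tautology, O(¬s) follows.
Premise 8, O(w ⊃ s), contraposes to O(¬s ⊃ ¬w); with O(¬s) we get O(¬w).
Premise 1, O(c ⊃ w), contraposes to O(¬w ⊃ ¬c); with O(¬w) we get O(¬c).
Premise 4 is O(¬v ⊃ c); contrapositively O(¬c ⊃ v). Since O(¬c) holds, K gives O(v).
Premise 7 is O(h ⊃ ¬v); contrapositively O(v ⊃ ¬h). Since O(v) holds, K gives O(¬h).
Premises 3, 5, 9, 10 do not contribute to this derivation.
So O(¬h) follows.

Yes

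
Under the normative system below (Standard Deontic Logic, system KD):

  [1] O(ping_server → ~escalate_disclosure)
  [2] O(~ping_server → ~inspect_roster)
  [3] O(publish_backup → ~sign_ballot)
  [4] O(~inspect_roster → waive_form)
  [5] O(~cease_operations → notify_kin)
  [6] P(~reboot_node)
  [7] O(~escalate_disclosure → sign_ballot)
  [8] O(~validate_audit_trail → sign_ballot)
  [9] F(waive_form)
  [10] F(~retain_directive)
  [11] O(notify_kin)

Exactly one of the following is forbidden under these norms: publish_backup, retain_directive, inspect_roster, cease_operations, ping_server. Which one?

publish_backup

F(waive_form) at premise 9 means O(~waive_form).
The contrapositive of premise 4 (O(~inspect_roster → waive_form)) is O(~waive_form → inspect_roster), and O(~waive_form) is already established, so O(inspect_roster).
Premise 2 is O(~ping_server → ~inspect_roster); contrapositively O(inspect_roster → ping_server). Since O(inspect_roster) holds, K gives O(ping_server).
From O(ping_server) and premise 1, O(ping_server → ~escalate_disclosure), we obtain O(~escalate_disclosure).
Applying K to premise 7 (O(~escalate_disclosure → sign_ballot)) and O(~escalate_disclosure) yields O(sign_ballot).
Premise 3 is O(publish_backup → ~sign_ballot); contrapositively O(sign_ballot → ~publish_backup). Since O(sign_ballot) holds, K gives O(~publish_backup).
So O(~publish_backup) holds, i.e. publish_backup is forbidden. None of the other listed options is forbidden under the premises.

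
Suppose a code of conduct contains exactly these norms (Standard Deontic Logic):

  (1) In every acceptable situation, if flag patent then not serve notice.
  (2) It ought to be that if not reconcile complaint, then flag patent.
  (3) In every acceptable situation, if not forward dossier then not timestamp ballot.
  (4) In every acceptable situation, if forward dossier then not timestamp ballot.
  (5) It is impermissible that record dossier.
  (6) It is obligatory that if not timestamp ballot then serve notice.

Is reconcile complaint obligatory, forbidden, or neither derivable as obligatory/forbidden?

Obligatory

Premises 4 and 3 cover both cases: O(forward_dossier → ¬timestamp_ballot) and O(¬forward_dossier → ¬timestamp_ballot). Since forward_dossier ∨ ¬forward_dossier is a tautology, O(¬timestamp_ballot) follows.
With premise 6, O(¬timestamp_ballot → serve_notice), the K-axiom yields O(serve_notice).
Premise 1 is O(flag_patent → ¬serve_notice); contrapositively O(serve_notice → ¬flag_patent). Since O(serve_notice) holds, K gives O(¬flag_patent).
The contrapositive of premise 2 (O(¬reconcile_complaint → flag_patent)) is O(¬flag_patent → reconcile_complaint), and O(¬flag_patent) is already established, so O(reconcile_complaint).
Premise 5 does not contribute to this derivation.
Hence reconcile_complaint is obligatory.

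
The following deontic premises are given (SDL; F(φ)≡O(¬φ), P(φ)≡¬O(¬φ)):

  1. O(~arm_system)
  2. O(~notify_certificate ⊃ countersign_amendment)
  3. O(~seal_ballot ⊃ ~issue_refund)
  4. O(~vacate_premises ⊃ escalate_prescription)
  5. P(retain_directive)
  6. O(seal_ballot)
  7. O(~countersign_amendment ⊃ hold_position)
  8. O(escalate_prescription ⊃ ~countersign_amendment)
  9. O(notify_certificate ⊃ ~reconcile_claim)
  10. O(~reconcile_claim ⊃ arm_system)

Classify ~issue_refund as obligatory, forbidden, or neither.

Neither

Premise 3 is O(~seal_ballot ⊃ ~issue_refund), but O(~seal_ballot) is not derivable from the premises, so it does not yield O(~issue_refund).
No premise or chain of K-axiom applications forces O(~issue_refund), and none forces O(issue_refund). So ~issue_refund is neither obligatory nor forbidden under these norms.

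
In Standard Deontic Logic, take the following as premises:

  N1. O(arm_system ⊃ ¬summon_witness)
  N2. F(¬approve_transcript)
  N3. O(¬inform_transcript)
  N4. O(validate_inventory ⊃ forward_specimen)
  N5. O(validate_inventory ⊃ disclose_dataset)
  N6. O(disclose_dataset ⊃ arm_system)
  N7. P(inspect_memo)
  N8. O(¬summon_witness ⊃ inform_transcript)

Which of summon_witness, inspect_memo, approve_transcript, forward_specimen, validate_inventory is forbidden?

validate_inventory

Premise 3 states O(¬inform_transcript) outright.
The contrapositive of premise 8 (O(¬summon_witness ⊃ inform_transcript)) is O(¬inform_transcript ⊃ summon_witness), and O(¬inform_transcript) is already established, so O(summon_witness).
Premise 1 is O(arm_system ⊃ ¬summon_witness); contrapositively O(summon_witness ⊃ ¬arm_system). Since O(summon_witness) holds, K gives O(¬arm_system).
Premise 6, O(disclose_dataset ⊃ arm_system), contraposes to O(¬arm_system ⊃ ¬disclose_dataset); with O(¬arm_system) we get O(¬disclose_dataset).
Premise 5 is O(validate_inventory ⊃ disclose_dataset); contrapositively O(¬disclose_dataset ⊃ ¬validate_inventory). Since O(¬disclose_dataset) holds, K gives O(¬validate_inventory).
So O(¬validate_inventory) holds, i.e. validate_inventory is forbidden. None of the other listed options is forbidden under the premises.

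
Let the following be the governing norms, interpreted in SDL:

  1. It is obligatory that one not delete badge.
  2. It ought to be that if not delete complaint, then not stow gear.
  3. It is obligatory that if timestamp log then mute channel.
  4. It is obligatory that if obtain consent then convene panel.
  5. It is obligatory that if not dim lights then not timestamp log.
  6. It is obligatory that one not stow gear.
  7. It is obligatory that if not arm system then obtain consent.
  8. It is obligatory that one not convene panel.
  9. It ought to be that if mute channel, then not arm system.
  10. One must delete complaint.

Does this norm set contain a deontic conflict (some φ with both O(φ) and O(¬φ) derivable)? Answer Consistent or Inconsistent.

Premise 2 is O(¬delete_complaint → ¬stow_gear); even if O(¬stow_gear) held, inferring O(¬delete_complaint) would be affirming the consequent — invalid.
So O(¬delete_complaint) is not derivable, and the apparent clash with O(delete_complaint) does not arise.
A world satisfying every obligation exists (e.g. arm_system=true, convene_panel=false, delete_badge=false, delete_complaint=true, dim_lights=false, mute_channel=false, obtain_consent=false, stow_gear=false, timestamp_log=false); no atom is both obligatory and forbidden, so the set is consistent.

Consistent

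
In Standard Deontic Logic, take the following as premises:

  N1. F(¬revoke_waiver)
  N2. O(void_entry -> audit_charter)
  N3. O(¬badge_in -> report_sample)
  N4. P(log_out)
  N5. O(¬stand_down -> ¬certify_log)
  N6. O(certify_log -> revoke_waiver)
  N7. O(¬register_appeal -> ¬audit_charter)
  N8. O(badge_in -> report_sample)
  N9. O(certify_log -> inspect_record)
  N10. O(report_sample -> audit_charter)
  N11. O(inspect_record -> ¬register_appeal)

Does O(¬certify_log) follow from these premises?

Yes

Premises 3 and 8 are O(¬badge_in -> report_sample) and O(badge_in -> report_sample); every ideal world satisfies ¬badge_in or badge_in, so in either case report_sample holds — hence O(report_sample).
With premise 10, O(report_sample -> audit_charter), the K-axiom yields O(audit_charter).
The contrapositive of premise 7 (O(¬register_appeal -> ¬audit_charter)) is O(audit_charter -> register_appeal), and O(audit_charter) is already established, so O(register_appeal).
The contrapositive of premise 11 (O(inspect_record -> ¬register_appeal)) is O(register_appeal -> ¬inspect_record), and O(register_appeal) is already established, so O(¬inspect_record).
The contrapositive of premise 9 (O(certify_log -> inspect_record)) is O(¬inspect_record -> ¬certify_log), and O(¬inspect_record) is already established, so O(¬certify_log).
Premises 1, 2, 4, 5, 6 do not contribute to this derivation.
So O(¬certify_log) follows.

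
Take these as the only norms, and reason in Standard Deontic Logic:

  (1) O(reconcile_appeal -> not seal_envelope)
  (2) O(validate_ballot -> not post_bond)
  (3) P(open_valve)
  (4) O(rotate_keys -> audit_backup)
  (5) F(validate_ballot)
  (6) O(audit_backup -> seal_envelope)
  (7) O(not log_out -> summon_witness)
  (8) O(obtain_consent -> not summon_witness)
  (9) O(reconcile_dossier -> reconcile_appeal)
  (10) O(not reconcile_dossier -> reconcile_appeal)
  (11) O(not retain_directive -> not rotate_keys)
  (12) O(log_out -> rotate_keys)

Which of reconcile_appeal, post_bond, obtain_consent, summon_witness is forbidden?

Premises 10 and 9 are O(not reconcile_dossier -> reconcile_appeal) and O(reconcile_dossier -> reconcile_appeal); every ideal world satisfies not reconcile_dossier or reconcile_dossier, so in either case reconcile_appeal holds — hence O(reconcile_appeal).
From O(reconcile_appeal) and premise 1, O(reconcile_appeal -> not seal_envelope), we obtain O(not seal_envelope).
Premise 6 is O(audit_backup -> seal_envelope); contrapositively O(not seal_envelope -> not audit_backup). Since O(not seal_envelope) holds, K gives O(not audit_backup).
The contrapositive of premise 4 (O(rotate_keys -> audit_backup)) is O(not audit_backup -> not rotate_keys), and O(not audit_backup) is already established, so O(not rotate_keys).
The contrapositive of premise 12 (O(log_out -> rotate_keys)) is O(not rotate_keys -> not log_out), and O(not rotate_keys) is already established, so O(not log_out).
From O(not log_out) and premise 7, O(not log_out -> summon_witness), we obtain O(summon_witness).
Premise 8, O(obtain_consent -> not summon_witness), contraposes to O(summon_witness -> not obtain_consent); with O(summon_witness) we get O(not obtain_consent).
So O(not obtain_consent) holds, i.e. obtain_consent is forbidden. None of the other listed options is forbidden under the premises.

obtain_consent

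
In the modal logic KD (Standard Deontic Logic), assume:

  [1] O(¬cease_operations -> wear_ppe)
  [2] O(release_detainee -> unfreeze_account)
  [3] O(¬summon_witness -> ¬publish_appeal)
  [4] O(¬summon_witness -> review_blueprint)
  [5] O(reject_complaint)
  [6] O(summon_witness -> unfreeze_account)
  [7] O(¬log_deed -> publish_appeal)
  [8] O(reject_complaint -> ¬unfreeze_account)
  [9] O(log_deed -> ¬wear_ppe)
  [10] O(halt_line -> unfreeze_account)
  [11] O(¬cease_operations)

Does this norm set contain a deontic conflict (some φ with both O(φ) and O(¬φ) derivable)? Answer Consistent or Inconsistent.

Premise 11 gives O(¬cease_operations).
With premise 1, O(¬cease_operations -> wear_ppe), the K-axiom yields O(wear_ppe).
The contrapositive of premise 9 (O(log_deed -> ¬wear_ppe)) is O(wear_ppe -> ¬log_deed), and O(wear_ppe) is already established, so O(¬log_deed).
Applying K to premise 7 (O(¬log_deed -> publish_appeal)) and O(¬log_deed) yields O(publish_appeal).
Premise 3 is O(¬summon_witness -> ¬publish_appeal); contrapositively O(publish_appeal -> summon_witness). Since O(publish_appeal) holds, K gives O(summon_witness).
From O(summon_witness) and premise 6, O(summon_witness -> unfreeze_account), we obtain O(unfreeze_account).
Premise 8 is O(reject_complaint -> ¬unfreeze_account); contrapositively O(unfreeze_account -> ¬reject_complaint). Since O(unfreeze_account) holds, K gives O(¬reject_complaint).
But premise 5 directly asserts O(reject_complaint).
We now have both O(¬reject_complaint) and O(reject_complaint) — reject_complaint is simultaneously obligatory and forbidden, violating the D-axiom.

Inconsistent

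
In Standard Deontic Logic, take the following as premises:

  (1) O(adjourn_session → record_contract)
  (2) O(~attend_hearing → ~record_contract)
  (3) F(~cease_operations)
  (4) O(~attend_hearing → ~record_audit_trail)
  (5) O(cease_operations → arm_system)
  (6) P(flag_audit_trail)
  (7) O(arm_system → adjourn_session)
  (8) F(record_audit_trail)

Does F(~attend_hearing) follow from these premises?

Yes

Premise 3 is F(~cease_operations), i.e. O(cease_operations).
From O(cease_operations) and premise 5, O(cease_operations → arm_system), we obtain O(arm_system).
Premise 7 is O(arm_system → adjourn_session); since O(arm_system), deontic closure gives O(adjourn_session).
Applying K to premise 1 (O(adjourn_session → record_contract)) and O(adjourn_session) yields O(record_contract).
The contrapositive of premise 2 (O(~attend_hearing → ~record_contract)) is O(record_contract → attend_hearing), and O(record_contract) is already established, so O(attend_hearing).
Premises 4, 6, 8 do not contribute to this derivation.
So O(attend_hearing) holds, i.e. F(~attend_hearing). The claim follows.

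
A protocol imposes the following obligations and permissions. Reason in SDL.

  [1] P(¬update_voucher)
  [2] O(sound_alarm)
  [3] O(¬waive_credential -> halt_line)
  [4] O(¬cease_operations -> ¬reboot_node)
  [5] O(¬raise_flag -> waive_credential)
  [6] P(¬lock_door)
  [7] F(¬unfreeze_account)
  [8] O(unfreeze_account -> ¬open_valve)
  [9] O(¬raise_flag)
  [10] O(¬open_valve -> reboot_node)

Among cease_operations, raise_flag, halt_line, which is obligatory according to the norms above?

F(¬unfreeze_account) at premise 7 means O(unfreeze_account).
Applying K to premise 8 (O(unfreeze_account -> ¬open_valve)) and O(unfreeze_account) yields O(¬open_valve).
Applying K to premise 10 (O(¬open_valve -> reboot_node)) and O(¬open_valve) yields O(reboot_node).
The contrapositive of premise 4 (O(¬cease_operations -> ¬reboot_node)) is O(reboot_node -> cease_operations), and O(reboot_node) is already established, so O(cease_operations).
So O(cease_operations) holds — cease_operations is obligatory. None of the other listed options is made obligatory by any chain of premises.

cease_operations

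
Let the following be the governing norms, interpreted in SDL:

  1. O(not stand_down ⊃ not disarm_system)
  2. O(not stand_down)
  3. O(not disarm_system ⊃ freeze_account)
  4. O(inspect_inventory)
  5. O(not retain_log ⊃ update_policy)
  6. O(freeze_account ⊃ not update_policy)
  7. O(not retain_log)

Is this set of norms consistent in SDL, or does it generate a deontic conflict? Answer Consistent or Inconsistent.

Premise 2 states O(not stand_down) outright.
Premise 1 is O(not stand_down ⊃ not disarm_system); since O(not stand_down), deontic closure gives O(not disarm_system).
With premise 3, O(not disarm_system ⊃ freeze_account), the K-axiom yields O(freeze_account).
From O(freeze_account) and premise 6, O(freeze_account ⊃ not update_policy), we obtain O(not update_policy).
Premise 5 is O(not retain_log ⊃ update_policy); contrapositively O(not update_policy ⊃ retain_log). Since O(not update_policy) holds, K gives O(retain_log).
Yet premise 7 states O(not retain_log).
We now have both O(retain_log) and O(not retain_log) — retain_log is simultaneously obligatory and forbidden, violating the D-axiom.

Inconsistent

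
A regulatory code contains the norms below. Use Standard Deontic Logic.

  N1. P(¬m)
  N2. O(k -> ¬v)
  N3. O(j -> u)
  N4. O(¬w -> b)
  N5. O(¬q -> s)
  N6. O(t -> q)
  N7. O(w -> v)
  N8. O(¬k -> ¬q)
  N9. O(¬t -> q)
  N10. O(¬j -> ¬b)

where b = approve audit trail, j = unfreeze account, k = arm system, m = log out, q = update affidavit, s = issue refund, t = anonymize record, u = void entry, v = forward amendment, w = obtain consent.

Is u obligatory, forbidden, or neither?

Obligatory

By case analysis on ¬t: premise 9 gives O(¬t -> q) and premise 6 gives O(t -> q), so O(q) either way.
The contrapositive of premise 8 (O(¬k -> ¬q)) is O(q -> k), and O(q) is already established, so O(k).
Premise 2 is O(k -> ¬v); since O(k), deontic closure gives O(¬v).
The contrapositive of premise 7 (O(w -> v)) is O(¬v -> ¬w), and O(¬v) is already established, so O(¬w).
Applying K to premise 4 (O(¬w -> b)) and O(¬w) yields O(b).
Premise 10 is O(¬j -> ¬b); contrapositively O(b -> j). Since O(b) holds, K gives O(j).
With premise 3, O(j -> u), the K-axiom yields O(u).
Premises 1, 5 do not contribute to this derivation.
Hence u is obligatory.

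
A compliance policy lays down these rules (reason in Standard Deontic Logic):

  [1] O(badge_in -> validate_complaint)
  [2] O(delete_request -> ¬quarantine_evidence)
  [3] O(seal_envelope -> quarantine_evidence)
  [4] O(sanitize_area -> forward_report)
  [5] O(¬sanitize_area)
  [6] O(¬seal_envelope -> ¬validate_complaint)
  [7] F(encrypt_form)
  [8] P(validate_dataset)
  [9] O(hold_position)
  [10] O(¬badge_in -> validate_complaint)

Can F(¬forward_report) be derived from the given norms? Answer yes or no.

Premise 4 is O(sanitize_area -> forward_report), but O(sanitize_area) is not derivable from the premises, so it does not yield O(forward_report).
No other premise forces O(forward_report). An ideal world satisfying every premise can still have ¬forward_report true, so F(¬forward_report) is not derivable.

No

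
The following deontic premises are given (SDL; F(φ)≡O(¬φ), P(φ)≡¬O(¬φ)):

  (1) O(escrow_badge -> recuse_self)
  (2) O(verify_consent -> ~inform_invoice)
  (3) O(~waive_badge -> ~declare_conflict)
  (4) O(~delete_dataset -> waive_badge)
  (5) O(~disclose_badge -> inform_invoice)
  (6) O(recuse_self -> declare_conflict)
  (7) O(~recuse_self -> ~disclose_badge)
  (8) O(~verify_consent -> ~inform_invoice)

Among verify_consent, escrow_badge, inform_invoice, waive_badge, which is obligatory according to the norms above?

Premises 2 and 8 are O(verify_consent -> ~inform_invoice) and O(~verify_consent -> ~inform_invoice); every ideal world satisfies verify_consent or ~verify_consent, so in either case ~inform_invoice holds — hence O(~inform_invoice).
Premise 5, O(~disclose_badge -> inform_invoice), contraposes to O(~inform_invoice -> disclose_badge); with O(~inform_invoice) we get O(disclose_badge).
Premise 7, O(~recuse_self -> ~disclose_badge), contraposes to O(disclose_badge -> recuse_self); with O(disclose_badge) we get O(recuse_self).
From O(recuse_self) and premise 6, O(recuse_self -> declare_conflict), we obtain O(declare_conflict).
The contrapositive of premise 3 (O(~waive_badge -> ~declare_conflict)) is O(declare_conflict -> waive_badge), and O(declare_conflict) is already established, so O(waive_badge).
So O(waive_badge) holds — waive_badge is obligatory. None of the other listed options is made obligatory by any chain of premises.

waive_badge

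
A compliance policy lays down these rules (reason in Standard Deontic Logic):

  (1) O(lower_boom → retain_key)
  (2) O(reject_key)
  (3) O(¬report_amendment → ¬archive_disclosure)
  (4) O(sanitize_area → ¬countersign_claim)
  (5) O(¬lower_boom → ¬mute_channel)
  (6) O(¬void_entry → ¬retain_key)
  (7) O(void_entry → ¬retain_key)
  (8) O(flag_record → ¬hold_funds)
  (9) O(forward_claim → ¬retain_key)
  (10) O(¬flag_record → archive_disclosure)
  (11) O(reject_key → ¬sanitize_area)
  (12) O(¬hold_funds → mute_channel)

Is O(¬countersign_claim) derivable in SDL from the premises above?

No

Premise 4 is O(sanitize_area → ¬countersign_claim), but O(sanitize_area) is not derivable from the premises, so it does not yield O(¬countersign_claim).
No other premise forces O(¬countersign_claim). An ideal world satisfying every premise can still have ¬countersign_claim false, so O(¬countersign_claim) is not derivable.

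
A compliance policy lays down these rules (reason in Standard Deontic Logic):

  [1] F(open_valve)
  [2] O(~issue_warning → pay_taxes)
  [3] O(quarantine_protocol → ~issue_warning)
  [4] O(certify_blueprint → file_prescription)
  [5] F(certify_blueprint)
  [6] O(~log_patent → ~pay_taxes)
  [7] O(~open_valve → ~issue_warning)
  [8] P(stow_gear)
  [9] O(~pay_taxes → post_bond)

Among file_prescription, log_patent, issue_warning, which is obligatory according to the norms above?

log_patent

Premise 1 is F(open_valve), i.e. O(~open_valve).
From O(~open_valve) and premise 7, O(~open_valve → ~issue_warning), we obtain O(~issue_warning).
Applying K to premise 2 (O(~issue_warning → pay_taxes)) and O(~issue_warning) yields O(pay_taxes).
Premise 6 is O(~log_patent → ~pay_taxes); contrapositively O(pay_taxes → log_patent). Since O(pay_taxes) holds, K gives O(log_patent).
So O(log_patent) holds — log_patent is obligatory. None of the other listed options is made obligatory by any chain of premises.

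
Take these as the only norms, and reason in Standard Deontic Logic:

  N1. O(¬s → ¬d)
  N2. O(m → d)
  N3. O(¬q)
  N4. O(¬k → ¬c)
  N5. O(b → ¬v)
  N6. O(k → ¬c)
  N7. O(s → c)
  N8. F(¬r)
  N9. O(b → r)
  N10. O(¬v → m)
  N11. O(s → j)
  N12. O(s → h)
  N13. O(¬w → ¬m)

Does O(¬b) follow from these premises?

Premises 4 and 6 cover both cases: O(¬k → ¬c) and O(k → ¬c). Since ¬k ∨ k is a tautology, O(¬c) follows.
The contrapositive of premise 7 (O(s → c)) is O(¬c → ¬s), and O(¬c) is already established, so O(¬s).
Applying K to premise 1 (O(¬s → ¬d)) and O(¬s) yields O(¬d).
Premise 2, O(m → d), contraposes to O(¬d → ¬m); with O(¬d) we get O(¬m).
Premise 10, O(¬v → m), contraposes to O(¬m → v); with O(¬m) we get O(v).
Premise 5 is O(b → ¬v); contrapositively O(v → ¬b). Since O(v) holds, K gives O(¬b).
Premises 3, 8, 9, 11, 12, 13 do not contribute to this derivation.
So O(¬b) follows.

Yes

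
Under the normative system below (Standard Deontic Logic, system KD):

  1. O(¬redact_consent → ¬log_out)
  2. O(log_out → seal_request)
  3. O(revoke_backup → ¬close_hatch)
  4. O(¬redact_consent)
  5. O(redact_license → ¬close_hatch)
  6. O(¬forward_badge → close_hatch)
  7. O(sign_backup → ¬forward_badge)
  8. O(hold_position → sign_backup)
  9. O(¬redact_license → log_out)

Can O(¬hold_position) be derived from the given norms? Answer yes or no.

From premise 4 we have O(¬redact_consent).
From O(¬redact_consent) and premise 1, O(¬redact_consent → ¬log_out), we obtain O(¬log_out).
The contrapositive of premise 9 (O(¬redact_license → log_out)) is O(¬log_out → redact_license), and O(¬log_out) is already established, so O(redact_license).
Premise 5 is O(redact_license → ¬close_hatch); since O(redact_license), deontic closure gives O(¬close_hatch).
The contrapositive of premise 6 (O(¬forward_badge → close_hatch)) is O(¬close_hatch → forward_badge), and O(¬close_hatch) is already established, so O(forward_badge).
Premise 7, O(sign_backup → ¬forward_badge), contraposes to O(forward_badge → ¬sign_backup); with O(forward_badge) we get O(¬sign_backup).
Premise 8 is O(hold_position → sign_backup); contrapositively O(¬sign_backup → ¬hold_position). Since O(¬sign_backup) holds, K gives O(¬hold_position).
Premises 2, 3 do not contribute to this derivation.
So O(¬hold_position) follows.

Yes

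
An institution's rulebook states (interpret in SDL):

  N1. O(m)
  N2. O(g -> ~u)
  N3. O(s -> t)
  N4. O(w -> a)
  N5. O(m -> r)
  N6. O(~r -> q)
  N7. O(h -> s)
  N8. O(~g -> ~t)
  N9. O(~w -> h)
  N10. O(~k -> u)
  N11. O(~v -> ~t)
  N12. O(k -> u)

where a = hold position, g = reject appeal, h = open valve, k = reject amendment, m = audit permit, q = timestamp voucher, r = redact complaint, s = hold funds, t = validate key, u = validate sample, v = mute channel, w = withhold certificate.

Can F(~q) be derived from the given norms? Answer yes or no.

No

Premise 6 is O(~r -> q), but O(~r) is not derivable from the premises, so it does not yield O(q).
No other premise forces O(q). An ideal world satisfying every premise can still have ~q true, so F(~q) is not derivable.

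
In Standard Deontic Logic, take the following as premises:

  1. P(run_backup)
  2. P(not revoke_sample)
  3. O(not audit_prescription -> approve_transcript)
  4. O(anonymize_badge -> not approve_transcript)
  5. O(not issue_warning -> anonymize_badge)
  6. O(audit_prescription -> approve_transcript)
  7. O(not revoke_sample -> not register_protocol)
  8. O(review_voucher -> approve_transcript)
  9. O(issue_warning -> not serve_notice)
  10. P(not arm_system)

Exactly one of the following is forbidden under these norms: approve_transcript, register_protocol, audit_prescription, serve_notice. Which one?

serve_notice

By case analysis on audit_prescription: premise 6 gives O(audit_prescription -> approve_transcript) and premise 3 gives O(not audit_prescription -> approve_transcript), so O(approve_transcript) either way.
The contrapositive of premise 4 (O(anonymize_badge -> not approve_transcript)) is O(approve_transcript -> not anonymize_badge), and O(approve_transcript) is already established, so O(not anonymize_badge).
Premise 5 is O(not issue_warning -> anonymize_badge); contrapositively O(not anonymize_badge -> issue_warning). Since O(not anonymize_badge) holds, K gives O(issue_warning).
From O(issue_warning) and premise 9, O(issue_warning -> not serve_notice), we obtain O(not serve_notice).
So O(not serve_notice) holds, i.e. serve_notice is forbidden. None of the other listed options is forbidden under the premises.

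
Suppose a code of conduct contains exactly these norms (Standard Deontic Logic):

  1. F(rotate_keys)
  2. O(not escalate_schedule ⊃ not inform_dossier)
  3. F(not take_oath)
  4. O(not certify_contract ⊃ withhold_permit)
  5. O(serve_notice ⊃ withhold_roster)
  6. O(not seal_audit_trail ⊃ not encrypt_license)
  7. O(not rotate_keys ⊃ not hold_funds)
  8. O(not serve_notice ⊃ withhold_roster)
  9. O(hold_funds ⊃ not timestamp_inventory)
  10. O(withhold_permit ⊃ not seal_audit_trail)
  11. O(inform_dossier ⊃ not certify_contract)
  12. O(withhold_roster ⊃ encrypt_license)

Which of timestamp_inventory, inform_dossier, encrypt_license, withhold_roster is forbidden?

Premises 8 and 5 are O(not serve_notice ⊃ withhold_roster) and O(serve_notice ⊃ withhold_roster); every ideal world satisfies not serve_notice or serve_notice, so in either case withhold_roster holds — hence O(withhold_roster).
From O(withhold_roster) and premise 12, O(withhold_roster ⊃ encrypt_license), we obtain O(encrypt_license).
The contrapositive of premise 6 (O(not seal_audit_trail ⊃ not encrypt_license)) is O(encrypt_license ⊃ seal_audit_trail), and O(encrypt_license) is already established, so O(seal_audit_trail).
Premise 10 is O(withhold_permit ⊃ not seal_audit_trail); contrapositively O(seal_audit_trail ⊃ not withhold_permit). Since O(seal_audit_trail) holds, K gives O(not withhold_permit).
Premise 4, O(not certify_contract ⊃ withhold_permit), contraposes to O(not withhold_permit ⊃ certify_contract); with O(not withhold_permit) we get O(certify_contract).
The contrapositive of premise 11 (O(inform_dossier ⊃ not certify_contract)) is O(certify_contract ⊃ not inform_dossier), and O(certify_contract) is already established, so O(not inform_dossier).
So O(not inform_dossier) holds, i.e. inform_dossier is forbidden. None of the other listed options is forbidden under the premises.

inform_dossier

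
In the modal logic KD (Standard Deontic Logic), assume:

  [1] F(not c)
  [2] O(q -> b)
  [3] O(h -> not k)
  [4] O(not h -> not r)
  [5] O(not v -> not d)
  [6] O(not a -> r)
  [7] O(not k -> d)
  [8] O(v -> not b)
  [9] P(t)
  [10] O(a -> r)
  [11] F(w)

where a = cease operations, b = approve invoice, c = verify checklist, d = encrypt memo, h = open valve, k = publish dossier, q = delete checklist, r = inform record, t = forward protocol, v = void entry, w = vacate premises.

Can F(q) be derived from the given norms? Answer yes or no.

By case analysis on not a: premise 6 gives O(not a -> r) and premise 10 gives O(a -> r), so O(r) either way.
Premise 4 is O(not h -> not r); contrapositively O(r -> h). Since O(r) holds, K gives O(h).
From O(h) and premise 3, O(h -> not k), we obtain O(not k).
With premise 7, O(not k -> d), the K-axiom yields O(d).
Premise 5, O(not v -> not d), contraposes to O(d -> v); with O(d) we get O(v).
From O(v) and premise 8, O(v -> not b), we obtain O(not b).
The contrapositive of premise 2 (O(q -> b)) is O(not b -> not q), and O(not b) is already established, so O(not q).
Premises 1, 9, 11 do not contribute to this derivation.
So O(not q) holds, i.e. F(q). The claim follows.

Yes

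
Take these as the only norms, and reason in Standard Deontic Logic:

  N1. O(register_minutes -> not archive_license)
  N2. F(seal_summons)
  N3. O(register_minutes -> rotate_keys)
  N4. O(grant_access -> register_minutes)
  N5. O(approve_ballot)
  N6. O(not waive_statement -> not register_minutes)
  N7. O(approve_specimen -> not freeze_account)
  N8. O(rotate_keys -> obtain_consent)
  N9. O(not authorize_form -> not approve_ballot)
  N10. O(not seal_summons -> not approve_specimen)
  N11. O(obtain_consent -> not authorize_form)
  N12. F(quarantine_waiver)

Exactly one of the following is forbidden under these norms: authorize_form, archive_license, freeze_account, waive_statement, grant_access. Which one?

grant_access

Premise 5 states O(approve_ballot) outright.
Premise 9, O(not authorize_form -> not approve_ballot), contraposes to O(approve_ballot -> authorize_form); with O(approve_ballot) we get O(authorize_form).
The contrapositive of premise 11 (O(obtain_consent -> not authorize_form)) is O(authorize_form -> not obtain_consent), and O(authorize_form) is already established, so O(not obtain_consent).
Premise 8, O(rotate_keys -> obtain_consent), contraposes to O(not obtain_consent -> not rotate_keys); with O(not obtain_consent) we get O(not rotate_keys).
Premise 3 is O(register_minutes -> rotate_keys); contrapositively O(not rotate_keys -> not register_minutes). Since O(not rotate_keys) holds, K gives O(not register_minutes).
The contrapositive of premise 4 (O(grant_access -> register_minutes)) is O(not register_minutes -> not grant_access), and O(not register_minutes) is already established, so O(not grant_access).
So O(not grant_access) holds, i.e. grant_access is forbidden. None of the other listed options is forbidden under the premises.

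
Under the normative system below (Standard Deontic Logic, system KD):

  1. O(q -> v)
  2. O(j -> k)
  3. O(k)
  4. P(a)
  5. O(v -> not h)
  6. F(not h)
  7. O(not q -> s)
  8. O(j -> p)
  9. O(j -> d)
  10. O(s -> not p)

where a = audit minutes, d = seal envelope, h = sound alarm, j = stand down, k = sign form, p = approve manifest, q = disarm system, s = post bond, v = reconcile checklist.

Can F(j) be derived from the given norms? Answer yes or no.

F(not h) at premise 6 means O(h).
Premise 5 is O(v -> not h); contrapositively O(h -> not v). Since O(h) holds, K gives O(not v).
Premise 1 is O(q -> v); contrapositively O(not v -> not q). Since O(not v) holds, K gives O(not q).
Premise 7 is O(not q -> s); since O(not q), deontic closure gives O(s).
From O(s) and premise 10, O(s -> not p), we obtain O(not p).
Premise 8, O(j -> p), contraposes to O(not p -> not j); with O(not p) we get O(not j).
Premises 2, 3, 4, 9 do not contribute to this derivation.
So O(not j) holds, i.e. F(j). The claim follows.

Yes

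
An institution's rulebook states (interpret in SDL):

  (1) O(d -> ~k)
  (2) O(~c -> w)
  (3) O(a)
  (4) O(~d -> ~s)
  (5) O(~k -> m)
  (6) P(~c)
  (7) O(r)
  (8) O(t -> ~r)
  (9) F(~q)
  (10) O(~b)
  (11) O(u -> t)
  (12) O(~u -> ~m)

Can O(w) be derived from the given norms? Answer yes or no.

No

Premise 2 is O(~c -> w), but O(~c) is not derivable from the premises (the permission P(~c) asserts only ~O(c), not O(~c)), so it does not yield O(w).
No other premise forces O(w). An ideal world satisfying every premise can still have w false, so O(w) is not derivable.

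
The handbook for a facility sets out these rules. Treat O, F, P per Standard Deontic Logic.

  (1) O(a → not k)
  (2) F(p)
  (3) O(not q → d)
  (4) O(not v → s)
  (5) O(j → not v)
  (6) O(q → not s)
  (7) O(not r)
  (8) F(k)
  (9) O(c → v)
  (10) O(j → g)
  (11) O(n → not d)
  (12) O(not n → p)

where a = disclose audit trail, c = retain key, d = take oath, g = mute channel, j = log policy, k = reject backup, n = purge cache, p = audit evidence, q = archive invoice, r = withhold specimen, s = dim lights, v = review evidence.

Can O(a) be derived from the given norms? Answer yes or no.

Premise 1 is O(a → not k); even if O(not k) held, inferring O(a) would be affirming the consequent — invalid.
No other premise forces O(a). An ideal world satisfying every premise can still have a false, so O(a) is not derivable.

No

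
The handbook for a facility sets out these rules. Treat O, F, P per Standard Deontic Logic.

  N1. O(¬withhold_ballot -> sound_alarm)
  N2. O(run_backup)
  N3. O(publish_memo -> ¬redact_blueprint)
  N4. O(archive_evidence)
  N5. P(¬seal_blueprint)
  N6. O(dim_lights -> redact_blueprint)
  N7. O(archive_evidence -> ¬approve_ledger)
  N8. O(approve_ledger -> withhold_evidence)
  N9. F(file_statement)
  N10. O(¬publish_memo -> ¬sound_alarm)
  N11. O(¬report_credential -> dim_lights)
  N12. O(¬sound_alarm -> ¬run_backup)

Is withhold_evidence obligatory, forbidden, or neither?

Neither

Premise 8 is O(approve_ledger -> withhold_evidence), but O(approve_ledger) is not derivable from the premises, so it does not yield O(withhold_evidence).
No premise or chain of K-axiom applications forces O(withhold_evidence), and none forces O(¬withhold_evidence). So withhold_evidence is neither obligatory nor forbidden under these norms.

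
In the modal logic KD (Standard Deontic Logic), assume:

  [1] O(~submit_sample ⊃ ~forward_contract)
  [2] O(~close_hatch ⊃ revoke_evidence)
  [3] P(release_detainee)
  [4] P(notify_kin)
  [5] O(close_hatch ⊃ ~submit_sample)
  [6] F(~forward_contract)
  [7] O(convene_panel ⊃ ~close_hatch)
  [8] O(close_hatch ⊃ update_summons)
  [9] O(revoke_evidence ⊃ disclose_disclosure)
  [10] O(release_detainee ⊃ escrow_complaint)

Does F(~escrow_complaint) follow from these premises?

Premise 10 is O(release_detainee ⊃ escrow_complaint), but O(release_detainee) is not derivable from the premises (the permission P(release_detainee) asserts only ~O(~release_detainee), not O(release_detainee)), so it does not yield O(escrow_complaint).
No other premise forces O(escrow_complaint). An ideal world satisfying every premise can still have ~escrow_complaint true, so F(~escrow_complaint) is not derivable.

No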